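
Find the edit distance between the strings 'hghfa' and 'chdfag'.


Building DP table for s1='hghfa' (len 5) and s2='chdfag' (len 6):
       c  h  d  f  a  g
    0  1  2  3  4  5  6
  h 1  1  1  2  3  4  5
  g 2  2  2  2  3  4  4
  h 3  3  2  3  3  4  5
  f 4  4  3  3  3  4  5
  a 5  5  4  4  4  3  4
Edit distance = dp[5][6] = 4

4


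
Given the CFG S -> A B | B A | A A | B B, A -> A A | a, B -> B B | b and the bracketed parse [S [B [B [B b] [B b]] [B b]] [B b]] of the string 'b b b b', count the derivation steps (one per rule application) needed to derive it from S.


Every bracketed nonterminal node [X ...] in the tree is produced by exactly one rule application.
Reading the tree off as a leftmost derivation:
  Step 1: S  =>  B B   (applied S -> B B)
  Step 2: B B  =>  B B B   (applied B -> B B)
  Step 3: B B B  =>  B B B B   (applied B -> B B)
  Step 4: B B B B  =>  b B B B   (applied B -> b)
  Step 5: b B B B  =>  b b B B   (applied B -> b)
  Step 6: b b B B  =>  b b b B   (applied B -> b)
  Step 7: b b b B  =>  b b b b   (applied B -> b)
Final yield: b b b b
Total rewrite steps: 7

7


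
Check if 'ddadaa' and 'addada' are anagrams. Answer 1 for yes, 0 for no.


Sort characters of 'ddadaa': 'aaaddd'
Sort characters of 'addada': 'aaaddd'
Sorted forms match -> they ARE anagrams
Result: 1

1


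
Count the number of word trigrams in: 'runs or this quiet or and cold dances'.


Word trigrams from [8] words:
  Trigram 1: (runs or this)
  Trigram 2: (or this quiet)
  Trigram 3: (this quiet or)
  Trigram 4: (quiet or and)
  Trigram 5: (or and cold)
  Trigram 6: (and cold dances)
Total word trigrams: 8 - 2 = 6

6


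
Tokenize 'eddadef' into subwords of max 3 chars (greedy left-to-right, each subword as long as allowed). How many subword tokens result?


'eddadef' has 7 characters.
Chunking with max size 3:
  Chunk 1: 'edd' (positions 0-2)
  Chunk 2: 'ade' (positions 3-5)
  Chunk 3: 'f' (positions 6-6)
Total chunks: ceil(7 / 3) = 3

3


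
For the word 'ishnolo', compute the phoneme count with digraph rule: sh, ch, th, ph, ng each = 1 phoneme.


Parsing 'ishnolo' greedily, digraphs first:
  'i' -> vowel phoneme (phonemes so far: 1)
  'sh' -> digraph (1 consonant phoneme) (phonemes so far: 2)
  'n' -> consonant phoneme (phonemes so far: 3)
  'o' -> vowel phoneme (phonemes so far: 4)
  'l' -> consonant phoneme (phonemes so far: 5)
  'o' -> vowel phoneme (phonemes so far: 6)
Total phonemes: 6

6


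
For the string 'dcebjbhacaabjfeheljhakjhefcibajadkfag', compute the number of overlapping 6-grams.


String 'dcebjbhacaabjfeheljhakjhefcibajadkfag' has length L = 37.
Number of overlapping n-grams = L - n + 1
Substituting: 37 - 6 + 1 = 32

32


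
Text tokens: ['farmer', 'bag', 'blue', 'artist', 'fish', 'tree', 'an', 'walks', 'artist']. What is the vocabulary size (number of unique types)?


Listing all tokens and tracking unique types:
  Token 1: 'farmer' -> NEW (unique so far: 1)
  Token 2: 'bag' -> NEW (unique so far: 2)
  Token 3: 'blue' -> NEW (unique so far: 3)
  Token 4: 'artist' -> NEW (unique so far: 4)
  Token 5: 'fish' -> NEW (unique so far: 5)
  Token 6: 'tree' -> NEW (unique so far: 6)
  Token 7: 'an' -> NEW (unique so far: 7)
  Token 8: 'walks' -> NEW (unique so far: 8)
  Token 9: 'artist' -> duplicate (unique so far: 8)
Unique types: ('an', 'artist', 'bag', 'blue', 'farmer', 'fish', 'tree', 'walks')
Vocabulary size: 8

8


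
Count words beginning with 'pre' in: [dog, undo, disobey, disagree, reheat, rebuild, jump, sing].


Checking each word for prefix 'pre':
  'dog' -> no (count: 0)
  'undo' -> no (count: 0)
  'disobey' -> no (count: 0)
  'disagree' -> no (count: 0)
  'reheat' -> no (count: 0)
  'rebuild' -> no (count: 0)
  'jump' -> no (count: 0)
  'sing' -> no (count: 0)
Total with prefix 'pre': 0

0


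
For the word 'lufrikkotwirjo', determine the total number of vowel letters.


Scanning each character of 'lufrikkotwirjo':
  Position 1: 'l' -> consonant (running count: 0)
  Position 2: 'u' -> vowel (running count: 1)
  Position 3: 'f' -> consonant (running count: 1)
  Position 4: 'r' -> consonant (running count: 1)
  Position 5: 'i' -> vowel (running count: 2)
  Position 6: 'k' -> consonant (running count: 2)
  Position 7: 'k' -> consonant (running count: 2)
  Position 8: 'o' -> vowel (running count: 3)
  Position 9: 't' -> consonant (running count: 3)
  Position 10: 'w' -> consonant (running count: 3)
  Position 11: 'i' -> vowel (running count: 4)
  Position 12: 'r' -> consonant (running count: 4)
  Position 13: 'j' -> consonant (running count: 4)
  Position 14: 'o' -> vowel (running count: 5)
Total vowels: 5

5


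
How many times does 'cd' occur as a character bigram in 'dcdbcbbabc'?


Scanning 'dcdbcbbabc' for bigram 'cd':
  Position 0: 'dc' -> no
  Position 1: 'cd' -> MATCH
  Position 2: 'db' -> no
  Position 3: 'bc' -> no
  Position 4: 'cb' -> no
  Position 5: 'bb' -> no
  Position 6: 'ba' -> no
  Position 7: 'ab' -> no
  Position 8: 'bc' -> no
Total matches: 1

1


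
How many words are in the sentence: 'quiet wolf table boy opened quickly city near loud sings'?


Counting words by splitting on spaces:
  Word 1: 'quiet'
  Word 2: 'wolf'
  Word 3: 'table'
  Word 4: 'boy'
  Word 5: 'opened'
  Word 6: 'quickly'
  Word 7: 'city'
  Word 8: 'near'
  Word 9: 'loud'
  Word 10: 'sings'
Total words: 10

10


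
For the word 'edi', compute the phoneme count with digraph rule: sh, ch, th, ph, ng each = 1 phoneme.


Parsing 'edi' greedily, digraphs first:
  'e' -> vowel phoneme (phonemes so far: 1)
  'd' -> consonant phoneme (phonemes so far: 2)
  'i' -> vowel phoneme (phonemes so far: 3)
Total phonemes: 3

3


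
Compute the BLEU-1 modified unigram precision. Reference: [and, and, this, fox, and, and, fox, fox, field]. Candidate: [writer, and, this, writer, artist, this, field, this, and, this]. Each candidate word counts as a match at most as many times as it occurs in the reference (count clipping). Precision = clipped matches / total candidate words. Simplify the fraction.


Reference word counts: {'and': 4, 'field': 1, 'fox': 3, 'this': 1}
Checking each candidate word (with clipping):
  'writer' -> not in reference -> no match (matches: 0)
  'and' -> in reference (ref count 4, used 1/4) -> match (matches: 1)
  'this' -> in reference (ref count 1, used 1/1) -> match (matches: 2)
  'writer' -> not in reference -> no match (matches: 2)
  'artist' -> not in reference -> no match (matches: 2)
  'this' -> ref count 1 already used up (1/1) -> clipped, no match (matches: 2)
  'field' -> in reference (ref count 1, used 1/1) -> match (matches: 3)
  'this' -> ref count 1 already used up (1/1) -> clipped, no match (matches: 3)
  'and' -> in reference (ref count 4, used 2/4) -> match (matches: 4)
  'this' -> ref count 1 already used up (1/1) -> clipped, no match (matches: 4)
Clipped matches: 4, Candidate length: 10
Precision = 4/10 = 2/5

2/5


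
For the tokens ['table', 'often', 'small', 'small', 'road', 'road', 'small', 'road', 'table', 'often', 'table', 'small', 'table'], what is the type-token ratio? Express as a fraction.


Tokens: 13
Unique types: ('often', 'road', 'small', 'table') = 4
TTR = 4/13
Already in lowest terms.

4/13


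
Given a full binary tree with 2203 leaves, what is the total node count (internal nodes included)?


Leaf nodes (terminals): 2203
Internal nodes = n - 1 = 2203 - 1 = 2202
Total = leaves + internal = 2203 + 2202 = 4405

4405


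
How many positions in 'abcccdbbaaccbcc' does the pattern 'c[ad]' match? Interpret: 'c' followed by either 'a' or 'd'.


Pattern: c[ad] means 'c' followed by either 'a' or 'd'.
Scanning 'abcccdbbaaccbcc' position-by-position:
  Pos 0: window 'ab' -> no
  Pos 1: window 'bc' -> no
  Pos 2: window 'cc' -> no
  Pos 3: window 'cc' -> no
  Pos 4: window 'cd' -> MATCH
  Pos 5: window 'db' -> no
  Pos 6: window 'bb' -> no
  Pos 7: window 'ba' -> no
  Pos 8: window 'aa' -> no
  Pos 9: window 'ac' -> no
  Pos 10: window 'cc' -> no
  Pos 11: window 'cb' -> no
  Pos 12: window 'bc' -> no
  Pos 13: window 'cc' -> no
  Pos 14: window 'c' -> no
Total matches: 1

1


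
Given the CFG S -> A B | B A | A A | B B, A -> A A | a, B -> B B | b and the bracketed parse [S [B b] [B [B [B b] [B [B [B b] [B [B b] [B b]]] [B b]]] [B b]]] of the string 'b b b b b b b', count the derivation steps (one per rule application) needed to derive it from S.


Every bracketed nonterminal node [X ...] in the tree is produced by exactly one rule application.
Reading the tree off as a leftmost derivation:
  Step 1: S  =>  B B   (applied S -> B B)
  Step 2: B B  =>  b B   (applied B -> b)
  Step 3: b B  =>  b B B   (applied B -> B B)
  Step 4: b B B  =>  b B B B   (applied B -> B B)
  Step 5: b B B B  =>  b b B B   (applied B -> b)
  Step 6: b b B B  =>  b b B B B   (applied B -> B B)
  Step 7: b b B B B  =>  b b B B B B   (applied B -> B B)
  Step 8: b b B B B B  =>  b b b B B B   (applied B -> b)
  Step 9: b b b B B B  =>  b b b B B B B   (applied B -> B B)
  Step 10: b b b B B B B  =>  b b b b B B B   (applied B -> b)
  Step 11: b b b b B B B  =>  b b b b b B B   (applied B -> b)
  Step 12: b b b b b B B  =>  b b b b b b B   (applied B -> b)
  Step 13: b b b b b b B  =>  b b b b b b b   (applied B -> b)
Final yield: b b b b b b b
Total rewrite steps: 13

13


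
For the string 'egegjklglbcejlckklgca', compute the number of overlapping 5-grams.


String 'egegjklglbcejlckklgca' has length L = 21.
Number of overlapping n-grams = L - n + 1
Substituting: 21 - 5 + 1 = 17

17


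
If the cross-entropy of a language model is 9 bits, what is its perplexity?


Perplexity formula: PP = 2^H
H = 9
PP = 2^9
PP = 2^9 = 512

512


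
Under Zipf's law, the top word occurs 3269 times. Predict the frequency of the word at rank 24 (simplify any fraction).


Zipf's law: freq(rank) = f1 / rank
f1 = 3269, rank = 24
freq = 3269 / 24
GCD(3269, 24) = 1
Simplified: 3269/24

3269/24


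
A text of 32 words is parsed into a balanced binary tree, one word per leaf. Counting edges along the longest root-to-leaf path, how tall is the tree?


In a balanced binary tree with n leaves the deepest leaf is ceil(log2(n)) edges below the root.
log2(32) = 5.0000
ceil(5.0000) = 5
height (edges) = 5

5


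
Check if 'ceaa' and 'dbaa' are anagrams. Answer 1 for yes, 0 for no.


Sort characters of 'ceaa': 'aace'
Sort characters of 'dbaa': 'aabd'
Sorted forms differ -> they are NOT anagrams
Result: 0

0


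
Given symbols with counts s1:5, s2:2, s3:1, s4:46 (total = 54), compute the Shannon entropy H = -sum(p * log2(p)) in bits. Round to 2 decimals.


Computing entropy H = -sum(p_i * log2(p_i)):
  s1: p = 5/54 = 0.0926, -p*log2(p) = 0.3179
  s2: p = 2/54 = 0.0370, -p*log2(p) = 0.1761
  s3: p = 1/54 = 0.0185, -p*log2(p) = 0.1066
  s4: p = 46/54 = 0.8519, -p*log2(p) = 0.1971
H = sum of terms = 0.7977
Rounded to 2 decimals: 0.80

0.80


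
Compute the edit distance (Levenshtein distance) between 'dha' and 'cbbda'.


Building DP table for s1='dha' (len 3) and s2='cbbda' (len 5):
       c  b  b  d  a
    0  1  2  3  4  5
  d 1  1  2  3  3  4
  h 2  2  2  3  4  4
  a 3  3  3  3  4  4
Edit distance = dp[3][5] = 4

4


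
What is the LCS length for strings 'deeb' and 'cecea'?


DP table for LCS of 'deeb' and 'cecea':
       c  e  c  e  a
    0  0  0  0  0  0
  d 0  0  0  0  0  0
  e 0  0  1  1  1  1
  e 0  0  1  1  2  2
  b 0  0  1  1  2  2
LCS: 'ee'
LCS length = 2

2


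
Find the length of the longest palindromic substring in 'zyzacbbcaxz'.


Scanning 'zyzacbbcaxz' for palindromic substrings.
Substring at positions 3-8: 'acbbca'.
Check: reverse('acbbca') = 'acbbca' -> palindrome confirmed.
Neighbouring characters ('z' / 'x') break symmetry, so it cannot extend further.
No longer palindromic substring exists; longest length = 6

6


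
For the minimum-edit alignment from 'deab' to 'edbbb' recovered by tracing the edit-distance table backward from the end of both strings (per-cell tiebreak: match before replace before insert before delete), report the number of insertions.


Edit distance = 3. Backtracking from cell (4, 5) with preference match > replace > insert > delete,
then listing the resulting alignment 'deab' -> 'edbbb' left to right:
  Step 1: insert 'e' [insertion #1]
  Step 2: keep 'd'
  Step 3: replace e->b
  Step 4: replace a->b
  Step 5: keep 'b'
Total insertions: 1

1


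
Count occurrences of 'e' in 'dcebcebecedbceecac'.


Scanning 'dcebcebecedbceecac' for 'e':
  Position 2: 'e' -> MATCH (count: 1)
  Position 5: 'e' -> MATCH (count: 2)
  Position 7: 'e' -> MATCH (count: 3)
  Position 9: 'e' -> MATCH (count: 4)
  Position 13: 'e' -> MATCH (count: 5)
  Position 14: 'e' -> MATCH (count: 6)
Total occurrences of 'e': 6

6


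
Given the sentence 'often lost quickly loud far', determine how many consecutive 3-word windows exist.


Word trigrams from [5] words:
  Trigram 1: (often lost quickly)
  Trigram 2: (lost quickly loud)
  Trigram 3: (quickly loud far)
Total word trigrams: 5 - 2 = 3

3


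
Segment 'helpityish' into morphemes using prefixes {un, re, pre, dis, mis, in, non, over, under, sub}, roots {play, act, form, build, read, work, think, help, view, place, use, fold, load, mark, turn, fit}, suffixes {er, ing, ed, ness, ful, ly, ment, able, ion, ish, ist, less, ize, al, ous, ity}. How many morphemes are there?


Segmenting 'helpityish' against the inventory:
  'help' -> root (morpheme 1)
  'ity' -> suffix (morpheme 2)
  'ish' -> suffix (morpheme 3)
Total morphemes: 3

3


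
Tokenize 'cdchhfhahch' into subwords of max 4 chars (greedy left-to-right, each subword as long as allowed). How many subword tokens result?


'cdchhfhahch' has 11 characters.
Chunking with max size 4:
  Chunk 1: 'cdch' (positions 0-3)
  Chunk 2: 'hfha' (positions 4-7)
  Chunk 3: 'hch' (positions 8-10)
Total chunks: ceil(11 / 4) = 3

3


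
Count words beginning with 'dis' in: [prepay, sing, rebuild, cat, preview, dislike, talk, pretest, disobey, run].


Checking each word for prefix 'dis':
  'prepay' -> no (count: 0)
  'sing' -> no (count: 0)
  'rebuild' -> no (count: 0)
  'cat' -> no (count: 0)
  'preview' -> no (count: 0)
  'dislike' -> YES, starts with 'dis' (count: 1)
  'talk' -> no (count: 1)
  'pretest' -> no (count: 1)
  'disobey' -> YES, starts with 'dis' (count: 2)
  'run' -> no (count: 2)
Total with prefix 'dis': 2

2


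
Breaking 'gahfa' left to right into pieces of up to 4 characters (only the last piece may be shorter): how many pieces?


'gahfa' has 5 characters.
Chunking with max size 4:
  Chunk 1: 'gahf' (positions 0-3)
  Chunk 2: 'a' (positions 4-4)
Total chunks: ceil(5 / 4) = 2

2


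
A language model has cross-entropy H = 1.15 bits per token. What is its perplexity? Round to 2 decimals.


Perplexity formula: PP = 2^H
H = 1.15
PP = 2^1.15
Decompose: 2^1.15 = 2^1 * 2^0.15
2^1 = 2, 2^0.15 ~ 1.1095695
PP ~ 2 * 1.1095695 = 2.2191390
Rounded to 2 decimals: 2.22

2.22


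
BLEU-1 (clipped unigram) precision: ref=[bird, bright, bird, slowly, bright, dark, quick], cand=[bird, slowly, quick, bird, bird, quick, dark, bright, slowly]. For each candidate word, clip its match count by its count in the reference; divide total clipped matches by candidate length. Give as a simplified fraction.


Reference word counts: {'bird': 2, 'bright': 2, 'dark': 1, 'quick': 1, 'slowly': 1}
Checking each candidate word (with clipping):
  'bird' -> in reference (ref count 2, used 1/2) -> match (matches: 1)
  'slowly' -> in reference (ref count 1, used 1/1) -> match (matches: 2)
  'quick' -> in reference (ref count 1, used 1/1) -> match (matches: 3)
  'bird' -> in reference (ref count 2, used 2/2) -> match (matches: 4)
  'bird' -> ref count 2 already used up (2/2) -> clipped, no match (matches: 4)
  'quick' -> ref count 1 already used up (1/1) -> clipped, no match (matches: 4)
  'dark' -> in reference (ref count 1, used 1/1) -> match (matches: 5)
  'bright' -> in reference (ref count 2, used 1/2) -> match (matches: 6)
  'slowly' -> ref count 1 already used up (1/1) -> clipped, no match (matches: 6)
Clipped matches: 6, Candidate length: 9
Precision = 6/9 = 2/3

2/3


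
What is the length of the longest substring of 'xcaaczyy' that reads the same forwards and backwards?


Scanning 'xcaaczyy' for palindromic substrings.
Substring at positions 1-4: 'caac'.
Check: reverse('caac') = 'caac' -> palindrome confirmed.
Neighbouring characters ('x' / 'z') break symmetry, so it cannot extend further.
No longer palindromic substring exists; longest length = 4

4


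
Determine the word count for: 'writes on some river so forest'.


Counting words by splitting on spaces:
  Word 1: 'writes'
  Word 2: 'on'
  Word 3: 'some'
  Word 4: 'river'
  Word 5: 'so'
  Word 6: 'forest'
Total words: 6

6


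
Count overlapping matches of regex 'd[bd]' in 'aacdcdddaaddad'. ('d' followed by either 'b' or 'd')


Pattern: d[bd] means 'd' followed by either 'b' or 'd'.
Scanning 'aacdcdddaaddad' position-by-position:
  Pos 0: window 'aa' -> no
  Pos 1: window 'ac' -> no
  Pos 2: window 'cd' -> no
  Pos 3: window 'dc' -> no
  Pos 4: window 'cd' -> no
  Pos 5: window 'dd' -> MATCH
  Pos 6: window 'dd' -> MATCH
  Pos 7: window 'da' -> no
  Pos 8: window 'aa' -> no
  Pos 9: window 'ad' -> no
  Pos 10: window 'dd' -> MATCH
  Pos 11: window 'da' -> no
  Pos 12: window 'ad' -> no
  Pos 13: window 'd' -> no
Total matches: 3

3


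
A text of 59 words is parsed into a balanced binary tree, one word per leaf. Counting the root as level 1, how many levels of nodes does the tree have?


In a balanced binary tree with n leaves the deepest leaf is ceil(log2(n)) edges below the root,
so counting node levels inclusive of root and leaves gives ceil(log2(n)) + 1 levels.
log2(59) = 5.8826
ceil(5.8826) = 6
levels = 6 + 1 = 7

7


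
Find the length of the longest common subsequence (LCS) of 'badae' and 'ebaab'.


DP table for LCS of 'badae' and 'ebaab':
       e  b  a  a  b
    0  0  0  0  0  0
  b 0  0  1  1  1  1
  a 0  0  1  2  2  2
  d 0  0  1  2  2  2
  a 0  0  1  2  3  3
  e 0  1  1  2  3  3
LCS: 'baa'
LCS length = 3

3


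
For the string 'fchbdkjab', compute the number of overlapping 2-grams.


String 'fchbdkjab' has length L = 9.
Number of overlapping n-grams = L - n + 1
Substituting: 9 - 2 + 1 = 8

8


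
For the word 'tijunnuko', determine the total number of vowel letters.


Scanning each character of 'tijunnuko':
  Position 1: 't' -> consonant (running count: 0)
  Position 2: 'i' -> vowel (running count: 1)
  Position 3: 'j' -> consonant (running count: 1)
  Position 4: 'u' -> vowel (running count: 2)
  Position 5: 'n' -> consonant (running count: 2)
  Position 6: 'n' -> consonant (running count: 2)
  Position 7: 'u' -> vowel (running count: 3)
  Position 8: 'k' -> consonant (running count: 3)
  Position 9: 'o' -> vowel (running count: 4)
Total vowels: 4

4


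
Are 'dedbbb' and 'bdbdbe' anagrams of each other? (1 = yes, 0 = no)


Sort characters of 'dedbbb': 'bbbdde'
Sort characters of 'bdbdbe': 'bbbdde'
Sorted forms match -> they ARE anagrams
Result: 1

1


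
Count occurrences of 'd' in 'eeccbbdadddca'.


Scanning 'eeccbbdadddca' for 'd':
  Position 6: 'd' -> MATCH (count: 1)
  Position 8: 'd' -> MATCH (count: 2)
  Position 9: 'd' -> MATCH (count: 3)
  Position 10: 'd' -> MATCH (count: 4)
Total occurrences of 'd': 4

4


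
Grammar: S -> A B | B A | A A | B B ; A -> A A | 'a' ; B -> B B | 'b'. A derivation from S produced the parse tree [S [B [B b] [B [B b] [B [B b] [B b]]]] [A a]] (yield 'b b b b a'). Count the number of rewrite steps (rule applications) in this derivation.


Every bracketed nonterminal node [X ...] in the tree is produced by exactly one rule application.
Reading the tree off as a leftmost derivation:
  Step 1: S  =>  B A   (applied S -> B A)
  Step 2: B A  =>  B B A   (applied B -> B B)
  Step 3: B B A  =>  b B A   (applied B -> b)
  Step 4: b B A  =>  b B B A   (applied B -> B B)
  Step 5: b B B A  =>  b b B A   (applied B -> b)
  Step 6: b b B A  =>  b b B B A   (applied B -> B B)
  Step 7: b b B B A  =>  b b b B A   (applied B -> b)
  Step 8: b b b B A  =>  b b b b A   (applied B -> b)
  Step 9: b b b b A  =>  b b b b a   (applied A -> a)
Final yield: b b b b a
Total rewrite steps: 9

9


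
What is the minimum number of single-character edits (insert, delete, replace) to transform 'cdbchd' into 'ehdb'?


Building DP table for s1='cdbchd' (len 6) and s2='ehdb' (len 4):
       e  h  d  b
    0  1  2  3  4
  c 1  1  2  3  4
  d 2  2  2  2  3
  b 3  3  3  3  2
  c 4  4  4  4  3
  h 5  5  4  5  4
  d 6  6  5  4  5
Edit distance = dp[6][4] = 5

5


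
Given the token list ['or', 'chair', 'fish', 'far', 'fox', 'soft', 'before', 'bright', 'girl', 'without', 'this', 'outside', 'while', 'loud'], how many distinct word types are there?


Listing all tokens and tracking unique types:
  Token 1: 'or' -> NEW (unique so far: 1)
  Token 2: 'chair' -> NEW (unique so far: 2)
  Token 3: 'fish' -> NEW (unique so far: 3)
  Token 4: 'far' -> NEW (unique so far: 4)
  Token 5: 'fox' -> NEW (unique so far: 5)
  Token 6: 'soft' -> NEW (unique so far: 6)
  Token 7: 'before' -> NEW (unique so far: 7)
  Token 8: 'bright' -> NEW (unique so far: 8)
  Token 9: 'girl' -> NEW (unique so far: 9)
  Token 10: 'without' -> NEW (unique so far: 10)
  Token 11: 'this' -> NEW (unique so far: 11)
  Token 12: 'outside' -> NEW (unique so far: 12)
  Token 13: 'while' -> NEW (unique so far: 13)
  Token 14: 'loud' -> NEW (unique so far: 14)
Unique types: ('before', 'bright', 'chair', 'far', 'fish', 'fox', 'girl', 'loud', 'or', 'outside', 'soft', 'this', 'while', 'without')
Vocabulary size: 14

14


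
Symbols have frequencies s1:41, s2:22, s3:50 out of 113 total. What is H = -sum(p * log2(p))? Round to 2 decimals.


Computing entropy H = -sum(p_i * log2(p_i)):
  s1: p = 41/113 = 0.3628, -p*log2(p) = 0.5307
  s2: p = 22/113 = 0.1947, -p*log2(p) = 0.4596
  s3: p = 50/113 = 0.4425, -p*log2(p) = 0.5205
H = sum of terms = 1.5108
Rounded to 2 decimals: 1.51

1.51


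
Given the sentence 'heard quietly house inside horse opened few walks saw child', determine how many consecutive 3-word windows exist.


Word trigrams from [10] words:
  Trigram 1: (heard quietly house)
  Trigram 2: (quietly house inside)
  Trigram 3: (house inside horse)
  Trigram 4: (inside horse opened)
  Trigram 5: (horse opened few)
  Trigram 6: (opened few walks)
  Trigram 7: (few walks saw)
  Trigram 8: (walks saw child)
Total word trigrams: 10 - 2 = 8

8


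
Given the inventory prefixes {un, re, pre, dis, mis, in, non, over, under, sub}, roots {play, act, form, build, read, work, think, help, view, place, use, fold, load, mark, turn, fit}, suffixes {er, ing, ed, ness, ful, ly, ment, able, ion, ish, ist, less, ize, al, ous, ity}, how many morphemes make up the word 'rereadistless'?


Segmenting 'rereadistless' against the inventory:
  're' -> prefix (morpheme 1)
  'read' -> root (morpheme 2)
  'ist' -> suffix (morpheme 3)
  'less' -> suffix (morpheme 4)
Total morphemes: 4

4


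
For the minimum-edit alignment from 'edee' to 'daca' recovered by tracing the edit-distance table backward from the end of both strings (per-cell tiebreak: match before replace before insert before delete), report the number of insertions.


Edit distance = 4. Backtracking from cell (4, 4) with preference match > replace > insert > delete,
then listing the resulting alignment 'edee' -> 'daca' left to right:
  Step 1: replace e->d
  Step 2: replace d->a
  Step 3: replace e->c
  Step 4: replace e->a
Total insertions: 0

0


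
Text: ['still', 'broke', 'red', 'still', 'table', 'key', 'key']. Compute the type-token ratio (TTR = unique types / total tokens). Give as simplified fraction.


Tokens: 7
Unique types: ('broke', 'key', 'red', 'still', 'table') = 5
TTR = 5/7
Already in lowest terms.

5/7


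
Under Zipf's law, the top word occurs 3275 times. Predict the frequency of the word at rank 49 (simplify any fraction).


Zipf's law: freq(rank) = f1 / rank
f1 = 3275, rank = 49
freq = 3275 / 49
GCD(3275, 49) = 1
Simplified: 3275/49

3275/49


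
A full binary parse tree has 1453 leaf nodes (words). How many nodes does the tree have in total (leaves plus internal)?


Leaf nodes (terminals): 1453
Internal nodes = n - 1 = 1453 - 1 = 1452
Total = leaves + internal = 1453 + 1452 = 2905

2905


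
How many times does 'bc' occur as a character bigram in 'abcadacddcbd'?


Scanning 'abcadacddcbd' for bigram 'bc':
  Position 0: 'ab' -> no
  Position 1: 'bc' -> MATCH
  Position 2: 'ca' -> no
  Position 3: 'ad' -> no
  Position 4: 'da' -> no
  Position 5: 'ac' -> no
  Position 6: 'cd' -> no
  Position 7: 'dd' -> no
  Position 8: 'dc' -> no
  Position 9: 'cb' -> no
  Position 10: 'bd' -> no
Total matches: 1

1


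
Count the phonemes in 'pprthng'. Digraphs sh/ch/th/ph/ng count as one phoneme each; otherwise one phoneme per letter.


Parsing 'pprthng' greedily, digraphs first:
  'p' -> consonant phoneme (phonemes so far: 1)
  'p' -> consonant phoneme (phonemes so far: 2)
  'r' -> consonant phoneme (phonemes so far: 3)
  'th' -> digraph (1 consonant phoneme) (phonemes so far: 4)
  'ng' -> digraph (1 consonant phoneme) (phonemes so far: 5)
Total phonemes: 5

5


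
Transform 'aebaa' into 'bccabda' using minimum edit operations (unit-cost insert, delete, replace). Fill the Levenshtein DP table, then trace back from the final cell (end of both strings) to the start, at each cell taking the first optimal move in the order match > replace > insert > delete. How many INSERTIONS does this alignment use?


Edit distance = 5. Backtracking from cell (5, 7) with preference match > replace > insert > delete,
then listing the resulting alignment 'aebaa' -> 'bccabda' left to right:
  Step 1: insert 'b' [insertion #1]
  Step 2: insert 'c' [insertion #2]
  Step 3: replace a->c
  Step 4: replace e->a
  Step 5: keep 'b'
  Step 6: replace a->d
  Step 7: keep 'a'
Total insertions: 2

2


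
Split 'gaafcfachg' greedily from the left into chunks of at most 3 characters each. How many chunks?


'gaafcfachg' has 10 characters.
Chunking with max size 3:
  Chunk 1: 'gaa' (positions 0-2)
  Chunk 2: 'fcf' (positions 3-5)
  Chunk 3: 'ach' (positions 6-8)
  Chunk 4: 'g' (positions 9-9)
Total chunks: ceil(10 / 3) = 4

4


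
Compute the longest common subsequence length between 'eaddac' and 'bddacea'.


DP table for LCS of 'eaddac' and 'bddacea':
       b  d  d  a  c  e  a
    0  0  0  0  0  0  0  0
  e 0  0  0  0  0  0  1  1
  a 0  0  0  0  1  1  1  2
  d 0  0  1  1  1  1  1  2
  d 0  0  1  2  2  2  2  2
  a 0  0  1  2  3  3  3  3
  c 0  0  1  2  3  4  4  4
LCS: 'ddac'
LCS length = 4

4


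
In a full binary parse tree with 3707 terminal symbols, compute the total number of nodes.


Leaf nodes (terminals): 3707
Internal nodes = n - 1 = 3707 - 1 = 3706
Total = leaves + internal = 3707 + 3706 = 7413

7413


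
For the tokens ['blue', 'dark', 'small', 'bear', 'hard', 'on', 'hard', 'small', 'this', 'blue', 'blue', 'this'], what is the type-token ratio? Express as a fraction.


Tokens: 12
Unique types: ('bear', 'blue', 'dark', 'hard', 'on', 'small', 'this') = 7
TTR = 7/12
Already in lowest terms.

7/12


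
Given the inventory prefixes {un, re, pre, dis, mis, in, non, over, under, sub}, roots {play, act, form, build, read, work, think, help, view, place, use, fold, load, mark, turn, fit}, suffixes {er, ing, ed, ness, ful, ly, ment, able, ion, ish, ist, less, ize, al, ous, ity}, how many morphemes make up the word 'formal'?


Segmenting 'formal' against the inventory:
  'form' -> root (morpheme 1)
  'al' -> suffix (morpheme 2)
Total morphemes: 2

2


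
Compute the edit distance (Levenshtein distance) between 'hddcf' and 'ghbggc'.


Building DP table for s1='hddcf' (len 5) and s2='ghbggc' (len 6):
       g  h  b  g  g  c
    0  1  2  3  4  5  6
  h 1  1  1  2  3  4  5
  d 2  2  2  2  3  4  5
  d 3  3  3  3  3  4  5
  c 4  4  4  4  4  4  4
  f 5  5  5  5  5  5  5
Edit distance = dp[5][6] = 5

5


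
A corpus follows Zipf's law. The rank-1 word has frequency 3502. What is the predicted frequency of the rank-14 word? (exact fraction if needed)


Zipf's law: freq(rank) = f1 / rank
f1 = 3502, rank = 14
freq = 3502 / 14
GCD(3502, 14) = 2
Simplified: 1751/7

1751/7


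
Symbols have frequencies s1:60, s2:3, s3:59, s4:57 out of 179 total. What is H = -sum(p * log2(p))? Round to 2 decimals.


Computing entropy H = -sum(p_i * log2(p_i)):
  s1: p = 60/179 = 0.3352, -p*log2(p) = 0.5286
  s2: p = 3/179 = 0.0168, -p*log2(p) = 0.0989
  s3: p = 59/179 = 0.3296, -p*log2(p) = 0.5278
  s4: p = 57/179 = 0.3184, -p*log2(p) = 0.5257
H = sum of terms = 1.6810
Rounded to 2 decimals: 1.68

1.68


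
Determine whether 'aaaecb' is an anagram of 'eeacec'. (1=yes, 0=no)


Sort characters of 'aaaecb': 'aaabce'
Sort characters of 'eeacec': 'acceee'
Sorted forms differ -> they are NOT anagrams
Result: 0

0


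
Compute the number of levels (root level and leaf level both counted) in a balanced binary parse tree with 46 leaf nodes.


In a balanced binary tree with n leaves the deepest leaf is ceil(log2(n)) edges below the root,
so counting node levels inclusive of root and leaves gives ceil(log2(n)) + 1 levels.
log2(46) = 5.5236
ceil(5.5236) = 6
levels = 6 + 1 = 7

7


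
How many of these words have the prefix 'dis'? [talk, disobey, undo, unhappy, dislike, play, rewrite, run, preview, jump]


Checking each word for prefix 'dis':
  'talk' -> no (count: 0)
  'disobey' -> YES, starts with 'dis' (count: 1)
  'undo' -> no (count: 1)
  'unhappy' -> no (count: 1)
  'dislike' -> YES, starts with 'dis' (count: 2)
  'play' -> no (count: 2)
  'rewrite' -> no (count: 2)
  'run' -> no (count: 2)
  'preview' -> no (count: 2)
  'jump' -> no (count: 2)
Total with prefix 'dis': 2

2


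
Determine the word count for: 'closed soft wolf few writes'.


Counting words by splitting on spaces:
  Word 1: 'closed'
  Word 2: 'soft'
  Word 3: 'wolf'
  Word 4: 'few'
  Word 5: 'writes'
Total words: 5

5


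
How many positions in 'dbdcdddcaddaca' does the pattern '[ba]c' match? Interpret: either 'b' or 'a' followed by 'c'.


Pattern: [ba]c means either 'b' or 'a' followed by 'c'.
Scanning 'dbdcdddcaddaca' position-by-position:
  Pos 0: window 'db' -> no
  Pos 1: window 'bd' -> no
  Pos 2: window 'dc' -> no
  Pos 3: window 'cd' -> no
  Pos 4: window 'dd' -> no
  Pos 5: window 'dd' -> no
  Pos 6: window 'dc' -> no
  Pos 7: window 'ca' -> no
  Pos 8: window 'ad' -> no
  Pos 9: window 'dd' -> no
  Pos 10: window 'da' -> no
  Pos 11: window 'ac' -> MATCH
  Pos 12: window 'ca' -> no
  Pos 13: window 'a' -> no
Total matches: 1

1


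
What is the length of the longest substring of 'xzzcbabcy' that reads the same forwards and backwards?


Scanning 'xzzcbabcy' for palindromic substrings.
Substring at positions 3-7: 'cbabc'.
Check: reverse('cbabc') = 'cbabc' -> palindrome confirmed.
Neighbouring characters ('z' / 'y') break symmetry, so it cannot extend further.
No longer palindromic substring exists; longest length = 5

5


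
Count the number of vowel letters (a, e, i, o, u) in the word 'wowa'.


Scanning each character of 'wowa':
  Position 1: 'w' -> consonant (running count: 0)
  Position 2: 'o' -> vowel (running count: 1)
  Position 3: 'w' -> consonant (running count: 1)
  Position 4: 'a' -> vowel (running count: 2)
Total vowels: 2

2


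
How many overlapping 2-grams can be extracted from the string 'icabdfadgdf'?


String 'icabdfadgdf' has length L = 11.
Number of overlapping n-grams = L - n + 1
Substituting: 11 - 2 + 1 = 10

10


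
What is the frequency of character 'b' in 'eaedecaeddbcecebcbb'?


Scanning 'eaedecaeddbcecebcbb' for 'b':
  Position 10: 'b' -> MATCH (count: 1)
  Position 15: 'b' -> MATCH (count: 2)
  Position 17: 'b' -> MATCH (count: 3)
  Position 18: 'b' -> MATCH (count: 4)
Total occurrences of 'b': 4

4


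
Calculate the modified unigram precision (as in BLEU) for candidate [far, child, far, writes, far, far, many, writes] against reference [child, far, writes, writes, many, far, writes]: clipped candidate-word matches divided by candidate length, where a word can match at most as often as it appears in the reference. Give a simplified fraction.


Reference word counts: {'child': 1, 'far': 2, 'many': 1, 'writes': 3}
Checking each candidate word (with clipping):
  'far' -> in reference (ref count 2, used 1/2) -> match (matches: 1)
  'child' -> in reference (ref count 1, used 1/1) -> match (matches: 2)
  'far' -> in reference (ref count 2, used 2/2) -> match (matches: 3)
  'writes' -> in reference (ref count 3, used 1/3) -> match (matches: 4)
  'far' -> ref count 2 already used up (2/2) -> clipped, no match (matches: 4)
  'far' -> ref count 2 already used up (2/2) -> clipped, no match (matches: 4)
  'many' -> in reference (ref count 1, used 1/1) -> match (matches: 5)
  'writes' -> in reference (ref count 3, used 2/3) -> match (matches: 6)
Clipped matches: 6, Candidate length: 8
Precision = 6/8 = 3/4

3/4


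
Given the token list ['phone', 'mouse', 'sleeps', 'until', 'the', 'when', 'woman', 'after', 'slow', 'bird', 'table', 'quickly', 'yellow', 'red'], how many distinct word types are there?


Listing all tokens and tracking unique types:
  Token 1: 'phone' -> NEW (unique so far: 1)
  Token 2: 'mouse' -> NEW (unique so far: 2)
  Token 3: 'sleeps' -> NEW (unique so far: 3)
  Token 4: 'until' -> NEW (unique so far: 4)
  Token 5: 'the' -> NEW (unique so far: 5)
  Token 6: 'when' -> NEW (unique so far: 6)
  Token 7: 'woman' -> NEW (unique so far: 7)
  Token 8: 'after' -> NEW (unique so far: 8)
  Token 9: 'slow' -> NEW (unique so far: 9)
  Token 10: 'bird' -> NEW (unique so far: 10)
  Token 11: 'table' -> NEW (unique so far: 11)
  Token 12: 'quickly' -> NEW (unique so far: 12)
  Token 13: 'yellow' -> NEW (unique so far: 13)
  Token 14: 'red' -> NEW (unique so far: 14)
Unique types: ('after', 'bird', 'mouse', 'phone', 'quickly', 'red', 'sleeps', 'slow', 'table', 'the', 'until', 'when', 'woman', 'yellow')
Vocabulary size: 14

14


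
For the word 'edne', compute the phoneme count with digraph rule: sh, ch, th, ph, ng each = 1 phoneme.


Parsing 'edne' greedily, digraphs first:
  'e' -> vowel phoneme (phonemes so far: 1)
  'd' -> consonant phoneme (phonemes so far: 2)
  'n' -> consonant phoneme (phonemes so far: 3)
  'e' -> vowel phoneme (phonemes so far: 4)
Total phonemes: 4

4


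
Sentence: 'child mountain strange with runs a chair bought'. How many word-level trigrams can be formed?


Word trigrams from [8] words:
  Trigram 1: (child mountain strange)
  Trigram 2: (mountain strange with)
  Trigram 3: (strange with runs)
  Trigram 4: (with runs a)
  Trigram 5: (runs a chair)
  Trigram 6: (a chair bought)
Total word trigrams: 8 - 2 = 6

6


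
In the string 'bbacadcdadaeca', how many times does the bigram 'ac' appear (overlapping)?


Scanning 'bbacadcdadaeca' for bigram 'ac':
  Position 0: 'bb' -> no
  Position 1: 'ba' -> no
  Position 2: 'ac' -> MATCH
  Position 3: 'ca' -> no
  Position 4: 'ad' -> no
  Position 5: 'dc' -> no
  Position 6: 'cd' -> no
  Position 7: 'da' -> no
  Position 8: 'ad' -> no
  Position 9: 'da' -> no
  Position 10: 'ae' -> no
  Position 11: 'ec' -> no
  Position 12: 'ca' -> no
Total matches: 1

1


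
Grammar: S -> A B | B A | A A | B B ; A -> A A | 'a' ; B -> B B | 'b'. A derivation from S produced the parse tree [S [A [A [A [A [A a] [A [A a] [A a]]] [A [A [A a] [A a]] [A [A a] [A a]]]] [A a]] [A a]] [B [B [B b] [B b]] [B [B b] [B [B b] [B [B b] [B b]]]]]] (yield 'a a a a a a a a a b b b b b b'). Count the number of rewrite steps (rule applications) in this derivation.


Every bracketed nonterminal node [X ...] in the tree is produced by exactly one rule application.
Reading the tree off as a leftmost derivation:
  Step 1: S  =>  A B   (applied S -> A B)
  Step 2: A B  =>  A A B   (applied A -> A A)
  Step 3: A A B  =>  A A A B   (applied A -> A A)
  Step 4: A A A B  =>  A A A A B   (applied A -> A A)
  Step 5: A A A A B  =>  A A A A A B   (applied A -> A A)
  Step 6: A A A A A B  =>  a A A A A B   (applied A -> a)
  Step 7: a A A A A B  =>  a A A A A A B   (applied A -> A A)
  Step 8: a A A A A A B  =>  a a A A A A B   (applied A -> a)
  Step 9: a a A A A A B  =>  a a a A A A B   (applied A -> a)
  Step 10: a a a A A A B  =>  a a a A A A A B   (applied A -> A A)
  Step 11: a a a A A A A B  =>  a a a A A A A A B   (applied A -> A A)
  Step 12: a a a A A A A A B  =>  a a a a A A A A B   (applied A -> a)
  Step 13: a a a a A A A A B  =>  a a a a a A A A B   (applied A -> a)
  Step 14: a a a a a A A A B  =>  a a a a a A A A A B   (applied A -> A A)
  Step 15: a a a a a A A A A B  =>  a a a a a a A A A B   (applied A -> a)
  Step 16: a a a a a a A A A B  =>  a a a a a a a A A B   (applied A -> a)
  Step 17: a a a a a a a A A B  =>  a a a a a a a a A B   (applied A -> a)
  Step 18: a a a a a a a a A B  =>  a a a a a a a a a B   (applied A -> a)
  Step 19: a a a a a a a a a B  =>  a a a a a a a a a B B   (applied B -> B B)
  Step 20: a a a a a a a a a B B  =>  a a a a a a a a a B B B   (applied B -> B B)
  Step 21: a a a a a a a a a B B B  =>  a a a a a a a a a b B B   (applied B -> b)
  Step 22: a a a a a a a a a b B B  =>  a a a a a a a a a b b B   (applied B -> b)
  Step 23: a a a a a a a a a b b B  =>  a a a a a a a a a b b B B   (applied B -> B B)
  Step 24: a a a a a a a a a b b B B  =>  a a a a a a a a a b b b B   (applied B -> b)
  Step 25: a a a a a a a a a b b b B  =>  a a a a a a a a a b b b B B   (applied B -> B B)
  Step 26: a a a a a a a a a b b b B B  =>  a a a a a a a a a b b b b B   (applied B -> b)
  Step 27: a a a a a a a a a b b b b B  =>  a a a a a a a a a b b b b B B   (applied B -> B B)
  Step 28: a a a a a a a a a b b b b B B  =>  a a a a a a a a a b b b b b B   (applied B -> b)
  Step 29: a a a a a a a a a b b b b b B  =>  a a a a a a a a a b b b b b b   (applied B -> b)
Final yield: a a a a a a a a a b b b b b b
Total rewrite steps: 29

29


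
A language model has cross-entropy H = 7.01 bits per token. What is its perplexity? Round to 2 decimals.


Perplexity formula: PP = 2^H
H = 7.01
PP = 2^7.01
Decompose: 2^7.01 = 2^7 * 2^0.01
2^7 = 128, 2^0.01 ~ 1.0069556
PP ~ 128 * 1.0069556 = 128.8903168
Rounded to 2 decimals: 128.89

128.89


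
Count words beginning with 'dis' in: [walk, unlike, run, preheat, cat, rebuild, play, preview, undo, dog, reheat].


Checking each word for prefix 'dis':
  'walk' -> no (count: 0)
  'unlike' -> no (count: 0)
  'run' -> no (count: 0)
  'preheat' -> no (count: 0)
  'cat' -> no (count: 0)
  'rebuild' -> no (count: 0)
  'play' -> no (count: 0)
  'preview' -> no (count: 0)
  'undo' -> no (count: 0)
  'dog' -> no (count: 0)
  'reheat' -> no (count: 0)
Total with prefix 'dis': 0

0


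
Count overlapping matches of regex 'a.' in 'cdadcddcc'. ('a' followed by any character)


Pattern: a. means 'a' followed by any character.
Scanning 'cdadcddcc' position-by-position:
  Pos 0: window 'cd' -> no
  Pos 1: window 'da' -> no
  Pos 2: window 'ad' -> MATCH
  Pos 3: window 'dc' -> no
  Pos 4: window 'cd' -> no
  Pos 5: window 'dd' -> no
  Pos 6: window 'dc' -> no
  Pos 7: window 'cc' -> no
  Pos 8: window 'c' -> no
Total matches: 1

1


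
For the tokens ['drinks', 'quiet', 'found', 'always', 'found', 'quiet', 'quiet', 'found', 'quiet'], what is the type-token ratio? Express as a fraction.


Tokens: 9
Unique types: ('always', 'drinks', 'found', 'quiet') = 4
TTR = 4/9
Already in lowest terms.

4/9


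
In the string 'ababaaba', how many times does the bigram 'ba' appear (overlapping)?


Scanning 'ababaaba' for bigram 'ba':
  Position 0: 'ab' -> no
  Position 1: 'ba' -> MATCH
  Position 2: 'ab' -> no
  Position 3: 'ba' -> MATCH
  Position 4: 'aa' -> no
  Position 5: 'ab' -> no
  Position 6: 'ba' -> MATCH
Total matches: 3

3


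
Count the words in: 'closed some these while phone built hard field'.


Counting words by splitting on spaces:
  Word 1: 'closed'
  Word 2: 'some'
  Word 3: 'these'
  Word 4: 'while'
  Word 5: 'phone'
  Word 6: 'built'
  Word 7: 'hard'
  Word 8: 'field'
Total words: 8

8
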